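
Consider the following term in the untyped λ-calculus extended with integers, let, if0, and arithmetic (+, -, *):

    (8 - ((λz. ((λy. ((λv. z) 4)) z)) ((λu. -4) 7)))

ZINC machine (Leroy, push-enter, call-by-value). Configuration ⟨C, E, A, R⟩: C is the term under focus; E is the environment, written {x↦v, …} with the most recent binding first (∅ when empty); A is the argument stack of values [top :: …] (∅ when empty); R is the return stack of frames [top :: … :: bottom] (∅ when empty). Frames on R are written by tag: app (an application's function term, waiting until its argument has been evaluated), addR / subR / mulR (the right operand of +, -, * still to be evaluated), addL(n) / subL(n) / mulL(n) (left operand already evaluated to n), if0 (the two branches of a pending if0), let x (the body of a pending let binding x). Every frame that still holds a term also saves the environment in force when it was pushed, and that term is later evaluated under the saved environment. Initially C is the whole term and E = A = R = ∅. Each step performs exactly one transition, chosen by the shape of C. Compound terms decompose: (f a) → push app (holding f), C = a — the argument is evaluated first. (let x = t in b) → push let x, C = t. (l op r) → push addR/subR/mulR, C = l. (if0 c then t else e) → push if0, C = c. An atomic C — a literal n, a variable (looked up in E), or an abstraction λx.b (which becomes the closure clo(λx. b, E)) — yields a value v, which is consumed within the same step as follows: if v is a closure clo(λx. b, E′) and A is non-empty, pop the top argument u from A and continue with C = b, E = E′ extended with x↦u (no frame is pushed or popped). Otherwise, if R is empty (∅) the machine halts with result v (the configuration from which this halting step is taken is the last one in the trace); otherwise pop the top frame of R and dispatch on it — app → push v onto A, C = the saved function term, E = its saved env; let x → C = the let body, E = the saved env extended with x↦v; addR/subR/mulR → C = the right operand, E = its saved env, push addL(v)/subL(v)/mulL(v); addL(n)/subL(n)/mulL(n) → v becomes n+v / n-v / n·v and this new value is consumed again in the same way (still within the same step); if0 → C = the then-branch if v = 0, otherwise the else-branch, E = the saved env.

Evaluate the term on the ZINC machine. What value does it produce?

t=0: [C=(8 - ((λz. ((λy. ((λv. z) 4)) z)) ((λu. -4) 7))) | E=∅ | A=∅ | R=∅]
t=1: [C=8 | E=∅ | A=∅ | R=[subR]]
t=2: [C=((λz. ((λy. ((λv. z) 4)) z)) ((λu. -4) 7)) | E=∅ | A=∅ | R=[subL(8)]]
t=3: [C=((λu. -4) 7) | E=∅ | A=∅ | R=[app :: subL(8)]]
t=4: [C=7 | E=∅ | A=∅ | R=[app :: app :: subL(8)]]
t=5: [C=(λu. -4) | E=∅ | A=[7] | R=[app :: subL(8)]]
t=6: [C=-4 | E={u↦7} | A=∅ | R=[app :: subL(8)]]
t=7: [C=(λz. ((λy. ((λv. z) 4)) z)) | E=∅ | A=[-4] | R=[subL(8)]]
t=8: [C=((λy. ((λv. z) 4)) z) | E={z↦-4} | A=∅ | R=[subL(8)]]
t=9: [C=z | E={z↦-4} | A=∅ | R=[app :: subL(8)]]
t=10: [C=(λy. ((λv. z) 4)) | E={z↦-4} | A=[-4] | R=[subL(8)]]
t=11: [C=((λv. z) 4) | E={y↦-4, z↦-4} | A=∅ | R=[subL(8)]]
t=12: [C=4 | E={y↦-4, z↦-4} | A=∅ | R=[app :: subL(8)]]
t=13: [C=(λv. z) | E={y↦-4, z↦-4} | A=[4] | R=[subL(8)]]
t=14: [C=z | E={v↦4, y↦-4, z↦-4} | A=∅ | R=[subL(8)]]
→ final value 12

Answer: 12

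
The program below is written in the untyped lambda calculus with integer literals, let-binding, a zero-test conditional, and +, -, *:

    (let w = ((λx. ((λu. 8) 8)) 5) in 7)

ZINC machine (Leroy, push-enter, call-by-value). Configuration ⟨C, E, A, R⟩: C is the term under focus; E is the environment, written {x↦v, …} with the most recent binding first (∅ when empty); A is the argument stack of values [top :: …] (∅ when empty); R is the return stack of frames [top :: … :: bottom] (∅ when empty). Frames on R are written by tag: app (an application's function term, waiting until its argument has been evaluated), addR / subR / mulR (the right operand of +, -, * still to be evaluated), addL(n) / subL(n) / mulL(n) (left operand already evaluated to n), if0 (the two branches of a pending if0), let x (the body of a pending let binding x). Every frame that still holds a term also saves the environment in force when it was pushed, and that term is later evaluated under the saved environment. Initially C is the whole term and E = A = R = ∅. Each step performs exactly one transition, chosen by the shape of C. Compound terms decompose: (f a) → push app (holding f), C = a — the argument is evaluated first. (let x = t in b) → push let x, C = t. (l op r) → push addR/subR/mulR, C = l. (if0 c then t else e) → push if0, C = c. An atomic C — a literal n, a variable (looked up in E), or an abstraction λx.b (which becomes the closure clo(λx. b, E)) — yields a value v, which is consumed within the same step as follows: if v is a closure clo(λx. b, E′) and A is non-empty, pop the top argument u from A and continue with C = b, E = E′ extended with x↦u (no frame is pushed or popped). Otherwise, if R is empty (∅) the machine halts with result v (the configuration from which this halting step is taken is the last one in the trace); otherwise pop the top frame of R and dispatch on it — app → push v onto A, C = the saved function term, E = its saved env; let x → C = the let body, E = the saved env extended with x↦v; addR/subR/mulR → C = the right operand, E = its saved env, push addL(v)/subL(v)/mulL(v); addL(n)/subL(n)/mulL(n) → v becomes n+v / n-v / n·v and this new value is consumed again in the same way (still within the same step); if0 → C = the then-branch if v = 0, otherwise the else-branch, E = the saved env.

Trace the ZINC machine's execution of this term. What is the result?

t=0: ⟨C=(let w = ((λx. ((λu. 8) 8)) 5) in 7); E=∅; A=∅; R=∅⟩
t=1: ⟨C=((λx. ((λu. 8) 8)) 5); E=∅; A=∅; R=[let w]⟩
t=2: ⟨C=5; E=∅; A=∅; R=[app :: let w]⟩
t=3: ⟨C=(λx. ((λu. 8) 8)); E=∅; A=[5]; R=[let w]⟩
t=4: ⟨C=((λu. 8) 8); E={x↦5}; A=∅; R=[let w]⟩
t=5: ⟨C=8; E={x↦5}; A=∅; R=[app :: let w]⟩
t=6: ⟨C=(λu. 8); E={x↦5}; A=[8]; R=[let w]⟩
t=7: ⟨C=8; E={u↦8, x↦5}; A=∅; R=[let w]⟩
t=8: ⟨C=7; E={w↦8}; A=∅; R=∅⟩
→ final value 7

Answer: 7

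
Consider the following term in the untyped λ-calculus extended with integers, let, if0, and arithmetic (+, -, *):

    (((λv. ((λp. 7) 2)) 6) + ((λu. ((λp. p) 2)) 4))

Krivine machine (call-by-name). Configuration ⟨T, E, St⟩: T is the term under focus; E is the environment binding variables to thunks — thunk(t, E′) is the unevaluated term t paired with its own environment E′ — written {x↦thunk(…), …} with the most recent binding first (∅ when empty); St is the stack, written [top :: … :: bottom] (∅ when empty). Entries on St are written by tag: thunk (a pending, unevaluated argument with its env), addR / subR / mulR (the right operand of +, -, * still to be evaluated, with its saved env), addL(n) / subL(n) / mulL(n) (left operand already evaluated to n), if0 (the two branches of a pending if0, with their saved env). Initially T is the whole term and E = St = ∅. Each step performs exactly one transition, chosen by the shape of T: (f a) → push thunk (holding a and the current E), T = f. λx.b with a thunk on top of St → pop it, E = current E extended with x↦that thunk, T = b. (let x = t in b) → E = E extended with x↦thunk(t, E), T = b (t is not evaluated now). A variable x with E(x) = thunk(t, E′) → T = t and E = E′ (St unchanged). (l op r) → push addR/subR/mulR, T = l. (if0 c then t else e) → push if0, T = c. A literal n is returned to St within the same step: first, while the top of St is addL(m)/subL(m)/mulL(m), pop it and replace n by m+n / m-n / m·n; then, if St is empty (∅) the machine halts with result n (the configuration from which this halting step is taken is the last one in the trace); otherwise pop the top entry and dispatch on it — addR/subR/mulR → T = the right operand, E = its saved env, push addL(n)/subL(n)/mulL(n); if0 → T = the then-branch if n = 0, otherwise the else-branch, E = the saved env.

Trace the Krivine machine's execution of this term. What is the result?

[0] <T=(((λv. ((λp. 7) 2)) 6) + ((λu. ((λp. p) 2)) 4)), E=∅, St=∅>
[1] <T=((λv. ((λp. 7) 2)) 6), E=∅, St=[addR]>
[2] <T=(λv. ((λp. 7) 2)), E=∅, St=[thunk :: addR]>
[3] <T=((λp. 7) 2), E={v↦thunk(6, ∅)}, St=[addR]>
[4] <T=(λp. 7), E={v↦thunk(6, ∅)}, St=[thunk :: addR]>
[5] <T=7, E={p↦thunk(2, {v↦thunk(6, ∅)}), v↦thunk(6, ∅)}, St=[addR]>
[6] <T=((λu. ((λp. p) 2)) 4), E=∅, St=[addL(7)]>
[7] <T=(λu. ((λp. p) 2)), E=∅, St=[thunk :: addL(7)]>
[8] <T=((λp. p) 2), E={u↦thunk(4, ∅)}, St=[addL(7)]>
[9] <T=(λp. p), E={u↦thunk(4, ∅)}, St=[thunk :: addL(7)]>
[10] <T=p, E={p↦thunk(2, {u↦thunk(4, ∅)}), u↦thunk(4, ∅)}, St=[addL(7)]>
[11] <T=2, E={u↦thunk(4, ∅)}, St=[addL(7)]>
→ final value 9

Answer: 9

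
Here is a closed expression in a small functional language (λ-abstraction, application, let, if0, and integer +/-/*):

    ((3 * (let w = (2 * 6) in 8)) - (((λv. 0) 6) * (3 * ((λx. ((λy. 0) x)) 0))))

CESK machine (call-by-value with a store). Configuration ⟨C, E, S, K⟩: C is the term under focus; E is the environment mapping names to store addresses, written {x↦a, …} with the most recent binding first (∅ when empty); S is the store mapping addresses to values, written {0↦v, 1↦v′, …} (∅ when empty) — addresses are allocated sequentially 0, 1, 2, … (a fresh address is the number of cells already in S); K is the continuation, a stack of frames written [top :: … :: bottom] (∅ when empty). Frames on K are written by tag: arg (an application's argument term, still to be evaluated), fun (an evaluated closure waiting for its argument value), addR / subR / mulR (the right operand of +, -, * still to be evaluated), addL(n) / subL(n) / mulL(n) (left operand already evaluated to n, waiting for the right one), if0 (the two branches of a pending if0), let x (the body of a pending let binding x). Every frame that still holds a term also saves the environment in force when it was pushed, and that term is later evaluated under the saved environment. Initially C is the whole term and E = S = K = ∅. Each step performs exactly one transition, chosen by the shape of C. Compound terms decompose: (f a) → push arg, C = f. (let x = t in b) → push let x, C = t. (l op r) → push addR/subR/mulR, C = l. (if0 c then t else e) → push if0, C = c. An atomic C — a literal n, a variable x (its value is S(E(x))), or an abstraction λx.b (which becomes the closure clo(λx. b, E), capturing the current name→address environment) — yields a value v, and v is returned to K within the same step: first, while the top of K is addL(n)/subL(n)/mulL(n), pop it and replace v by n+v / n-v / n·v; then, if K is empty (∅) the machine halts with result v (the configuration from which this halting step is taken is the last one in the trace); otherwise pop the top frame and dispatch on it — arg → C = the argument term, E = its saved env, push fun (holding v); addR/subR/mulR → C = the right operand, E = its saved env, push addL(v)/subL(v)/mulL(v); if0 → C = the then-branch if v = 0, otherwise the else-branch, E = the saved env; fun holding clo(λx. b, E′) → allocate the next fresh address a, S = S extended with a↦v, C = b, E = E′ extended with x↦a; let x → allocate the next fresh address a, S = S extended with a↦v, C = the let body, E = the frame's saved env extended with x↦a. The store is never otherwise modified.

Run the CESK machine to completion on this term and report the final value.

[0] ⟨C=((3 * (let w = (2 * 6) in 8)) - (((λv. 0) 6) * (3 * ((λx. ((λy. 0) x)) 0)))); E=∅; S=∅; K=∅⟩
[1] ⟨C=(3 * (let w = (2 * 6) in 8)); E=∅; S=∅; K=[subR]⟩
[2] ⟨C=3; E=∅; S=∅; K=[mulR :: subR]⟩
[3] ⟨C=(let w = (2 * 6) in 8); E=∅; S=∅; K=[mulL(3) :: subR]⟩
[4] ⟨C=(2 * 6); E=∅; S=∅; K=[let w :: mulL(3) :: subR]⟩
[5] ⟨C=2; E=∅; S=∅; K=[mulR :: let w :: mulL(3) :: subR]⟩
[6] ⟨C=6; E=∅; S=∅; K=[mulL(2) :: let w :: mulL(3) :: subR]⟩
[7] ⟨C=8; E={w↦0}; S={0↦12}; K=[mulL(3) :: subR]⟩
[8] ⟨C=(((λv. 0) 6) * (3 * ((λx. ((λy. 0) x)) 0))); E=∅; S={0↦12}; K=[subL(24)]⟩
[9] ⟨C=((λv. 0) 6); E=∅; S={0↦12}; K=[mulR :: subL(24)]⟩
[10] ⟨C=(λv. 0); E=∅; S={0↦12}; K=[arg :: mulR :: subL(24)]⟩
[11] ⟨C=6; E=∅; S={0↦12}; K=[fun :: mulR :: subL(24)]⟩
[12] ⟨C=0; E={v↦1}; S={0↦12, 1↦6}; K=[mulR :: subL(24)]⟩
[13] ⟨C=(3 * ((λx. ((λy. 0) x)) 0)); E=∅; S={0↦12, 1↦6}; K=[mulL(0) :: subL(24)]⟩
[14] ⟨C=3; E=∅; S={0↦12, 1↦6}; K=[mulR :: mulL(0) :: subL(24)]⟩
[15] ⟨C=((λx. ((λy. 0) x)) 0); E=∅; S={0↦12, 1↦6}; K=[mulL(3) :: mulL(0) :: subL(24)]⟩
[16] ⟨C=(λx. ((λy. 0) x)); E=∅; S={0↦12, 1↦6}; K=[arg :: mulL(3) :: mulL(0) :: subL(24)]⟩
[17] ⟨C=0; E=∅; S={0↦12, 1↦6}; K=[fun :: mulL(3) :: mulL(0) :: subL(24)]⟩
[18] ⟨C=((λy. 0) x); E={x↦2}; S={0↦12, 1↦6, 2↦0}; K=[mulL(3) :: mulL(0) :: subL(24)]⟩
[19] ⟨C=(λy. 0); E={x↦2}; S={0↦12, 1↦6, 2↦0}; K=[arg :: mulL(3) :: mulL(0) :: subL(24)]⟩
[20] ⟨C=x; E={x↦2}; S={0↦12, 1↦6, 2↦0}; K=[fun :: mulL(3) :: mulL(0) :: subL(24)]⟩
[21] ⟨C=0; E={y↦3, x↦2}; S={0↦12, 1↦6, 2↦0, 3↦0}; K=[mulL(3) :: mulL(0) :: subL(24)]⟩
→ final value 24

Answer: 24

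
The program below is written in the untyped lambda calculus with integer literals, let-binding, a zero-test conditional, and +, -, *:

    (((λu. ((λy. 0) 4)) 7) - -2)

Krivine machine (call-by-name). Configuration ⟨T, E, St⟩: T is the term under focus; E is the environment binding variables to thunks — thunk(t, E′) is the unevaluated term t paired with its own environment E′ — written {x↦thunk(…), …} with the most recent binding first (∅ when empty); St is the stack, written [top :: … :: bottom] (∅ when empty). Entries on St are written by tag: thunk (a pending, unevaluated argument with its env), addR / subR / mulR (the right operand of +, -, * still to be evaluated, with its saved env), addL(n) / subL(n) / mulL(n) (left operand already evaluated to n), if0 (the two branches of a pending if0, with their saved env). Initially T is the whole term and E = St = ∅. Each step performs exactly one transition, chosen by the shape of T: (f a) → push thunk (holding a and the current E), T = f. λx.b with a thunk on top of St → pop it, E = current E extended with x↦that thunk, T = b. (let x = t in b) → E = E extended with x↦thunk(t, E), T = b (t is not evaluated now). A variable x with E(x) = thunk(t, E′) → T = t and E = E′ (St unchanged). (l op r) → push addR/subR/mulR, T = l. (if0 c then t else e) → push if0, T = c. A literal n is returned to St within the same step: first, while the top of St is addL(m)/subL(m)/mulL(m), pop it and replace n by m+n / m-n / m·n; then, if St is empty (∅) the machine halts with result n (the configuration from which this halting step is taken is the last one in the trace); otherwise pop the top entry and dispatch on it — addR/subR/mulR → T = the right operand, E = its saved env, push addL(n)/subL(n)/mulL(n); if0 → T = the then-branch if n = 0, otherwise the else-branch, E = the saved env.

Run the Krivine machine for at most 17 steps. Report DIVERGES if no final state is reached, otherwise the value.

Answer: 2

Execution trace:
0. [T=(((λu. ((λy. 0) 4)) 7) - -2) | E=∅ | St=∅]
1. [T=((λu. ((λy. 0) 4)) 7) | E=∅ | St=[subR]]
2. [T=(λu. ((λy. 0) 4)) | E=∅ | St=[thunk :: subR]]
3. [T=((λy. 0) 4) | E={u↦thunk(7, ∅)} | St=[subR]]
4. [T=(λy. 0) | E={u↦thunk(7, ∅)} | St=[thunk :: subR]]
5. [T=0 | E={y↦thunk(4, {u↦thunk(7, ∅)}), u↦thunk(7, ∅)} | St=[subR]]
6. [T=-2 | E=∅ | St=[subL(0)]]
→ final value 2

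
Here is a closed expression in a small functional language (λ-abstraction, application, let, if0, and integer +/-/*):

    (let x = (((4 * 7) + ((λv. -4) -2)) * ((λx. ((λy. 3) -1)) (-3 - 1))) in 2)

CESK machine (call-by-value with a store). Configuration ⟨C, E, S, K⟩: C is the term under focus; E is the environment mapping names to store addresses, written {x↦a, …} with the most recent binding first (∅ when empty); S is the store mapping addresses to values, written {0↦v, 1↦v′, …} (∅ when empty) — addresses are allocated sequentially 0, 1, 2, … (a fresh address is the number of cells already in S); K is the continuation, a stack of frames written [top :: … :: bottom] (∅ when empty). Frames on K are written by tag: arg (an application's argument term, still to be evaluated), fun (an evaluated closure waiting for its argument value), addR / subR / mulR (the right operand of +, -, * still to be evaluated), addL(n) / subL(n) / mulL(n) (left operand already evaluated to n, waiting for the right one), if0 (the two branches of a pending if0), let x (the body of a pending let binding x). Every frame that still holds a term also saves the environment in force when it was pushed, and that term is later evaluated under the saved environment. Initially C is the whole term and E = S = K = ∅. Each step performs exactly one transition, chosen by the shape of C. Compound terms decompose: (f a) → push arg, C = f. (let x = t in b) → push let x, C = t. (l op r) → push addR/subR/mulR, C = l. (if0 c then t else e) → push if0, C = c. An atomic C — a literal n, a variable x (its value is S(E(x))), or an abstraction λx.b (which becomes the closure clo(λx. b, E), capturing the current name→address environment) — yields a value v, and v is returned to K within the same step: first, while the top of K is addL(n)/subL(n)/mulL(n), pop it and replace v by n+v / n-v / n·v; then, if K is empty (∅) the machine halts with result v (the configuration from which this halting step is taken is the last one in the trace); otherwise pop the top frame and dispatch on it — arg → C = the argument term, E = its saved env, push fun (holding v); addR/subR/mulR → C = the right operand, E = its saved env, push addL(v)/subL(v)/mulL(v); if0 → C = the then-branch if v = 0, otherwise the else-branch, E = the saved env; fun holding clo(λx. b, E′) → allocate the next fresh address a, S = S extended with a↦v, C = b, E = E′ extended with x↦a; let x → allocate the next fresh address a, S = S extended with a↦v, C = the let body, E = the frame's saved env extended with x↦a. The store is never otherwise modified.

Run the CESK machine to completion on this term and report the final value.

t=0: ⟨C=(let x = (((4 * 7) + ((λv. -4) -2)) * ((λx. ((λy. 3) -1)) (-3 - 1))) in 2); E=∅; S=∅; K=∅⟩
t=1: ⟨C=(((4 * 7) + ((λv. -4) -2)) * ((λx. ((λy. 3) -1)) (-3 - 1))); E=∅; S=∅; K=[let x]⟩
t=2: ⟨C=((4 * 7) + ((λv. -4) -2)); E=∅; S=∅; K=[mulR :: let x]⟩
t=3: ⟨C=(4 * 7); E=∅; S=∅; K=[addR :: mulR :: let x]⟩
t=4: ⟨C=4; E=∅; S=∅; K=[mulR :: addR :: mulR :: let x]⟩
t=5: ⟨C=7; E=∅; S=∅; K=[mulL(4) :: addR :: mulR :: let x]⟩
t=6: ⟨C=((λv. -4) -2); E=∅; S=∅; K=[addL(28) :: mulR :: let x]⟩
t=7: ⟨C=(λv. -4); E=∅; S=∅; K=[arg :: addL(28) :: mulR :: let x]⟩
t=8: ⟨C=-2; E=∅; S=∅; K=[fun :: addL(28) :: mulR :: let x]⟩
t=9: ⟨C=-4; E={v↦0}; S={0↦-2}; K=[addL(28) :: mulR :: let x]⟩
t=10: ⟨C=((λx. ((λy. 3) -1)) (-3 - 1)); E=∅; S={0↦-2}; K=[mulL(24) :: let x]⟩
t=11: ⟨C=(λx. ((λy. 3) -1)); E=∅; S={0↦-2}; K=[arg :: mulL(24) :: let x]⟩
t=12: ⟨C=(-3 - 1); E=∅; S={0↦-2}; K=[fun :: mulL(24) :: let x]⟩
t=13: ⟨C=-3; E=∅; S={0↦-2}; K=[subR :: fun :: mulL(24) :: let x]⟩
t=14: ⟨C=1; E=∅; S={0↦-2}; K=[subL(-3) :: fun :: mulL(24) :: let x]⟩
t=15: ⟨C=((λy. 3) -1); E={x↦1}; S={0↦-2, 1↦-4}; K=[mulL(24) :: let x]⟩
t=16: ⟨C=(λy. 3); E={x↦1}; S={0↦-2, 1↦-4}; K=[arg :: mulL(24) :: let x]⟩
t=17: ⟨C=-1; E={x↦1}; S={0↦-2, 1↦-4}; K=[fun :: mulL(24) :: let x]⟩
t=18: ⟨C=3; E={y↦2, x↦1}; S={0↦-2, 1↦-4, 2↦-1}; K=[mulL(24) :: let x]⟩
t=19: ⟨C=2; E={x↦3}; S={0↦-2, 1↦-4, 2↦-1, 3↦72}; K=∅⟩
→ final value 2

Answer: 2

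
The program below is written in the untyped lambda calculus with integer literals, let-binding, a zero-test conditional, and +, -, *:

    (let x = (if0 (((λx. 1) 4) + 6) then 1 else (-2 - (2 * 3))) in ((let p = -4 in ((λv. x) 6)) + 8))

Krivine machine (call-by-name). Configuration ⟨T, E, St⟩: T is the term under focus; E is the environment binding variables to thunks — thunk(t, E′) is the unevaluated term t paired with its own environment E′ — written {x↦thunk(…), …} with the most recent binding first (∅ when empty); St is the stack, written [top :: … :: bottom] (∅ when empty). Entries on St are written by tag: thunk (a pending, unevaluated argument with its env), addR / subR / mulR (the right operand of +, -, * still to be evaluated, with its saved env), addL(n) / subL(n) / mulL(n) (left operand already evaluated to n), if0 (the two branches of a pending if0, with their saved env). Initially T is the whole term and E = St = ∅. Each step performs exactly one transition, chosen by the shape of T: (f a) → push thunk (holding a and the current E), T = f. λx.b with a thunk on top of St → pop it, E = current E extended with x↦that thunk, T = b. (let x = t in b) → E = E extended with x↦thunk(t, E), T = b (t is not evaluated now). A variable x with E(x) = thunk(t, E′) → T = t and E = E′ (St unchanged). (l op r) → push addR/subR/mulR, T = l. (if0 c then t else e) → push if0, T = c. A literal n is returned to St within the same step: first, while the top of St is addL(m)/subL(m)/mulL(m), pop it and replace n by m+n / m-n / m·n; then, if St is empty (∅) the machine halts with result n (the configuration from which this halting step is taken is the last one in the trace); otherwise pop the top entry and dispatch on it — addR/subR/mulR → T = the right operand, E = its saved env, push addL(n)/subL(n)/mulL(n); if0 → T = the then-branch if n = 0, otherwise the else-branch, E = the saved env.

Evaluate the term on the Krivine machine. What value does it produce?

step 0: ⟨T=(let x = (if0 (((λx. 1) 4) + 6) then 1 else (-2 - (2 * 3))) in ((let p = -4 in ((λv. x) 6)) + 8)); E=∅; St=∅⟩
step 1: ⟨T=((let p = -4 in ((λv. x) 6)) + 8); E={x↦thunk((if0 (((λx. 1) 4) + 6) then 1 else (-2 - (2 * 3))), ∅)}; St=∅⟩
step 2: ⟨T=(let p = -4 in ((λv. x) 6)); E={x↦thunk((if0 (((λx. 1) 4) + 6) then 1 else (-2 - (2 * 3))), ∅)}; St=[addR]⟩
step 3: ⟨T=((λv. x) 6); E={p↦thunk(-4, {x↦thunk((if0 (((λx. 1) 4) + 6) then 1 else (-2 - (2 * 3))), ∅)}), x↦thunk((if0 (((λx. 1) 4) + 6) then 1 else (-2 - (2 * 3))), ∅)}; St=[addR]⟩
step 4: ⟨T=(λv. x); E={p↦thunk(-4, {x↦thunk((if0 (((λx. 1) 4) + 6) then 1 else (-2 - (2 * 3))), ∅)}), x↦thunk((if0 (((λx. 1) 4) + 6) then 1 else (-2 - (2 * 3))), ∅)}; St=[thunk :: addR]⟩
step 5: ⟨T=x; E={v↦thunk(6, {p↦thunk(-4, {x↦thunk((if0 (((λx. 1) 4) + 6) then 1 else (-2 - (2 * 3))), ∅)}), x↦thunk((if0 (((λx. 1) 4) + 6) then 1 else (-2 - (2 * 3))), ∅)}), p↦thunk(-4, {x↦thunk((if0 (((λx. 1) 4) + 6) then 1 else (-2 - (2 * 3))), ∅)}), x↦thunk((if0 (((λx. 1) 4) + 6) then 1 else (-2 - (2 * 3))), ∅)}; St=[addR]⟩
step 6: ⟨T=(if0 (((λx. 1) 4) + 6) then 1 else (-2 - (2 * 3))); E=∅; St=[addR]⟩
step 7: ⟨T=(((λx. 1) 4) + 6); E=∅; St=[if0 :: addR]⟩
step 8: ⟨T=((λx. 1) 4); E=∅; St=[addR :: if0 :: addR]⟩
step 9: ⟨T=(λx. 1); E=∅; St=[thunk :: addR :: if0 :: addR]⟩
step 10: ⟨T=1; E={x↦thunk(4, ∅)}; St=[addR :: if0 :: addR]⟩
step 11: ⟨T=6; E=∅; St=[addL(1) :: if0 :: addR]⟩
step 12: ⟨T=(-2 - (2 * 3)); E=∅; St=[addR]⟩
step 13: ⟨T=-2; E=∅; St=[subR :: addR]⟩
step 14: ⟨T=(2 * 3); E=∅; St=[subL(-2) :: addR]⟩
step 15: ⟨T=2; E=∅; St=[mulR :: subL(-2) :: addR]⟩
step 16: ⟨T=3; E=∅; St=[mulL(2) :: subL(-2) :: addR]⟩
step 17: ⟨T=8; E={x↦thunk((if0 (((λx. 1) 4) + 6) then 1 else (-2 - (2 * 3))), ∅)}; St=[addL(-8)]⟩
→ final value 0

Answer: 0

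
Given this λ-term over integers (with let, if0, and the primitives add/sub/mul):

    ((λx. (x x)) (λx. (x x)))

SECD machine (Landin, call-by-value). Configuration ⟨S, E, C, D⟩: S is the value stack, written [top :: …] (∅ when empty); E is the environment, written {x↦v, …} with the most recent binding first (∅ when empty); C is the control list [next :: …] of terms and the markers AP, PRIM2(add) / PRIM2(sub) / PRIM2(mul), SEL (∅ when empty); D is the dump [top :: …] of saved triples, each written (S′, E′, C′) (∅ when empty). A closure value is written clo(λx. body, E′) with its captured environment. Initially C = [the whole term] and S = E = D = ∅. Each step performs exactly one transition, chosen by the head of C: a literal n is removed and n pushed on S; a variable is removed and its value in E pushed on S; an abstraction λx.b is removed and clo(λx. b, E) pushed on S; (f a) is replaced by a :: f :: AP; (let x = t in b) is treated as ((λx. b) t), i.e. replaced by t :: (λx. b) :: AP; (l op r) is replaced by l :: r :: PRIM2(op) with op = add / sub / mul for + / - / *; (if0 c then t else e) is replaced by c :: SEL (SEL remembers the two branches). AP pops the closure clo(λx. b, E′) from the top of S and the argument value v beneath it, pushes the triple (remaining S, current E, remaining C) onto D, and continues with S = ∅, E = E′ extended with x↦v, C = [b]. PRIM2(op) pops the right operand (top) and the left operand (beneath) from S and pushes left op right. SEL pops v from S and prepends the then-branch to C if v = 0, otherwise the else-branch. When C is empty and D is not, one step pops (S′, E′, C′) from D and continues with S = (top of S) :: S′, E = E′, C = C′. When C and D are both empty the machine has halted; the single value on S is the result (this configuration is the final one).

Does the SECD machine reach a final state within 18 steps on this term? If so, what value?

0. ⟨S=∅; E=∅; C=[((λx. (x x)) (λx. (x x)))]; D=∅⟩
1. ⟨S=∅; E=∅; C=[(λx. (x x)) :: (λx. (x x)) :: AP]; D=∅⟩
2. ⟨S=[clo(λx. (x x), ∅)]; E=∅; C=[(λx. (x x)) :: AP]; D=∅⟩
3. ⟨S=[clo(λx. (x x), ∅) :: clo(λx. (x x), ∅)]; E=∅; C=[AP]; D=∅⟩
4. ⟨S=∅; E={x↦clo(λx. (x x), ∅)}; C=[(x x)]; D=[(∅, ∅, ∅)]⟩
5. ⟨S=∅; E={x↦clo(λx. (x x), ∅)}; C=[x :: x :: AP]; D=[(∅, ∅, ∅)]⟩
6. ⟨S=[clo(λx. (x x), ∅)]; E={x↦clo(λx. (x x), ∅)}; C=[x :: AP]; D=[(∅, ∅, ∅)]⟩
7. ⟨S=[clo(λx. (x x), ∅) :: clo(λx. (x x), ∅)]; E={x↦clo(λx. (x x), ∅)}; C=[AP]; D=[(∅, ∅, ∅)]⟩
8. ⟨S=∅; E={x↦clo(λx. (x x), ∅)}; C=[(x x)]; D=[(∅, {x↦clo(λx. (x x), ∅)}, ∅) :: (∅, ∅, ∅)]⟩
9. ⟨S=∅; E={x↦clo(λx. (x x), ∅)}; C=[x :: x :: AP]; D=[(∅, {x↦clo(λx. (x x), ∅)}, ∅) :: (∅, ∅, ∅)]⟩
10. ⟨S=[clo(λx. (x x), ∅)]; E={x↦clo(λx. (x x), ∅)}; C=[x :: AP]; D=[(∅, {x↦clo(λx. (x x), ∅)}, ∅) :: (∅, ∅, ∅)]⟩
11. ⟨S=[clo(λx. (x x), ∅) :: clo(λx. (x x), ∅)]; E={x↦clo(λx. (x x), ∅)}; C=[AP]; D=[(∅, {x↦clo(λx. (x x), ∅)}, ∅) :: (∅, ∅, ∅)]⟩
12. ⟨S=∅; E={x↦clo(λx. (x x), ∅)}; C=[(x x)]; D=[(∅, {x↦clo(λx. (x x), ∅)}, ∅) :: (∅, {x↦clo(λx. (x x), ∅)}, ∅) :: (∅, ∅, ∅)]⟩
13. ⟨S=∅; E={x↦clo(λx. (x x), ∅)}; C=[x :: x :: AP]; D=[(∅, {x↦clo(λx. (x x), ∅)}, ∅) :: (∅, {x↦clo(λx. (x x), ∅)}, ∅) :: (∅, ∅, ∅)]⟩
14. ⟨S=[clo(λx. (x x), ∅)]; E={x↦clo(λx. (x x), ∅)}; C=[x :: AP]; D=[(∅, {x↦clo(λx. (x x), ∅)}, ∅) :: (∅, {x↦clo(λx. (x x), ∅)}, ∅) :: (∅, ∅, ∅)]⟩
15. ⟨S=[clo(λx. (x x), ∅) :: clo(λx. (x x), ∅)]; E={x↦clo(λx. (x x), ∅)}; C=[AP]; D=[(∅, {x↦clo(λx. (x x), ∅)}, ∅) :: (∅, {x↦clo(λx. (x x), ∅)}, ∅) :: (∅, ∅, ∅)]⟩
16. ⟨S=∅; E={x↦clo(λx. (x x), ∅)}; C=[(x x)]; D=[(∅, {x↦clo(λx. (x x), ∅)}, ∅) :: (∅, {x↦clo(λx. (x x), ∅)}, ∅) :: (∅, {x↦clo(λx. (x x), ∅)}, ∅) :: (∅, ∅, ∅)]⟩
17. ⟨S=∅; E={x↦clo(λx. (x x), ∅)}; C=[x :: x :: AP]; D=[(∅, {x↦clo(λx. (x x), ∅)}, ∅) :: (∅, {x↦clo(λx. (x x), ∅)}, ∅) :: (∅, {x↦clo(λx. (x x), ∅)}, ∅) :: (∅, ∅, ∅)]⟩
18. ⟨S=[clo(λx. (x x), ∅)]; E={x↦clo(λx. (x x), ∅)}; C=[x :: AP]; D=[(∅, {x↦clo(λx. (x x), ∅)}, ∅) :: (∅, {x↦clo(λx. (x x), ∅)}, ∅) :: (∅, {x↦clo(λx. (x x), ∅)}, ∅) :: (∅, ∅, ∅)]⟩
→ 18 transitions taken and the configuration is still not final: no result within 18 steps

Answer: DIVERGES (no final state within 18 steps)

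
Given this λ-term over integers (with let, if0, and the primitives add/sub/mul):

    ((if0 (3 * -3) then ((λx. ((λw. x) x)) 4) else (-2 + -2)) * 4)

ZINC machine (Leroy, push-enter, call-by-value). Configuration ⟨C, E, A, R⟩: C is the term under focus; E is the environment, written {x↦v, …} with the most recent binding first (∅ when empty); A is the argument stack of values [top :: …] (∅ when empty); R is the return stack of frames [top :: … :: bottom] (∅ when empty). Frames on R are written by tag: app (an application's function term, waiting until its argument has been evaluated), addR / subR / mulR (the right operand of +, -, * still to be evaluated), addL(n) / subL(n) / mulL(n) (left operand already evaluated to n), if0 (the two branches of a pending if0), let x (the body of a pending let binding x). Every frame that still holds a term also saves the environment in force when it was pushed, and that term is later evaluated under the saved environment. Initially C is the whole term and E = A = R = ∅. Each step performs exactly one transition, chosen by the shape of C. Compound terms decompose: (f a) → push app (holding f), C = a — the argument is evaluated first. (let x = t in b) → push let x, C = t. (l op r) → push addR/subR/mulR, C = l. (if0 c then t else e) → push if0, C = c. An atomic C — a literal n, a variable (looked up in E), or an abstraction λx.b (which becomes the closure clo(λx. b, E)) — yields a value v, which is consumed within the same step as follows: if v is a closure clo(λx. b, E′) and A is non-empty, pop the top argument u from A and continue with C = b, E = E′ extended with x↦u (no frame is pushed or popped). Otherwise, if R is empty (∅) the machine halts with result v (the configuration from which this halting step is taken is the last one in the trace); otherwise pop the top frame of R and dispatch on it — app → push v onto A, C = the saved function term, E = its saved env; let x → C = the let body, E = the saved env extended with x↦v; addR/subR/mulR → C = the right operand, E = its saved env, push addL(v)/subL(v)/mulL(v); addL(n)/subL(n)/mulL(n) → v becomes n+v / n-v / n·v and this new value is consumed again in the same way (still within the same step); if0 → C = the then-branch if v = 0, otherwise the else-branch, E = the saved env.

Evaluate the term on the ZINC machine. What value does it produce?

t=0: <C=((if0 (3 * -3) then ((λx. ((λw. x) x)) 4) else (-2 + -2)) * 4), E=∅, A=∅, R=∅>
t=1: <C=(if0 (3 * -3) then ((λx. ((λw. x) x)) 4) else (-2 + -2)), E=∅, A=∅, R=[mulR]>
t=2: <C=(3 * -3), E=∅, A=∅, R=[if0 :: mulR]>
t=3: <C=3, E=∅, A=∅, R=[mulR :: if0 :: mulR]>
t=4: <C=-3, E=∅, A=∅, R=[mulL(3) :: if0 :: mulR]>
t=5: <C=(-2 + -2), E=∅, A=∅, R=[mulR]>
t=6: <C=-2, E=∅, A=∅, R=[addR :: mulR]>
t=7: <C=-2, E=∅, A=∅, R=[addL(-2) :: mulR]>
t=8: <C=4, E=∅, A=∅, R=[mulL(-4)]>
→ final value -16

Answer: -16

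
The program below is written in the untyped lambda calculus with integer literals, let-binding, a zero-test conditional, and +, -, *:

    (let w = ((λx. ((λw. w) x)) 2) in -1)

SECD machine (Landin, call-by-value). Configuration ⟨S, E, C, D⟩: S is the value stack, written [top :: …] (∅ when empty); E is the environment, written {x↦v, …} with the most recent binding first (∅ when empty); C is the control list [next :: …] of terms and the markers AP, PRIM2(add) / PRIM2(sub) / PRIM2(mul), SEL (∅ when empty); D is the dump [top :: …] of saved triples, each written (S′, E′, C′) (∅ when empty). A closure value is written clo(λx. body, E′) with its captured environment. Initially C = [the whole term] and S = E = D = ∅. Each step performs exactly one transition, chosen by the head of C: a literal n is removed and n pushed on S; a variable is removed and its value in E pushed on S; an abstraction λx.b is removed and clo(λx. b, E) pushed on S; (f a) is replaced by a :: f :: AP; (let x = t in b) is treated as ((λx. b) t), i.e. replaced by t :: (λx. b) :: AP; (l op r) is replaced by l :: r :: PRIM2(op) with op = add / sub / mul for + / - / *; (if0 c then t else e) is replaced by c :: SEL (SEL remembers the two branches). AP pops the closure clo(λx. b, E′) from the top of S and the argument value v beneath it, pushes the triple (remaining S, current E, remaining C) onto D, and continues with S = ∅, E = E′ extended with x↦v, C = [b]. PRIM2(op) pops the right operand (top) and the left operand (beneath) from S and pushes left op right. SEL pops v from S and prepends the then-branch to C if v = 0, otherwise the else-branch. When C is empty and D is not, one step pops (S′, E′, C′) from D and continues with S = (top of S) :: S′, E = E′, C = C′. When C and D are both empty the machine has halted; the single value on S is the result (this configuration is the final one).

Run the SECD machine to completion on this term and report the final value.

Answer: -1

Machine steps:
step 0: <S=∅, E=∅, C=[(let w = ((λx. ((λw. w) x)) 2) in -1)], D=∅>
step 1: <S=∅, E=∅, C=[((λx. ((λw. w) x)) 2) :: (λw. -1) :: AP], D=∅>
step 2: <S=∅, E=∅, C=[2 :: (λx. ((λw. w) x)) :: AP :: (λw. -1) :: AP], D=∅>
step 3: <S=[2], E=∅, C=[(λx. ((λw. w) x)) :: AP :: (λw. -1) :: AP], D=∅>
step 4: <S=[clo(λx. ((λw. w) x), ∅) :: 2], E=∅, C=[AP :: (λw. -1) :: AP], D=∅>
step 5: <S=∅, E={x↦2}, C=[((λw. w) x)], D=[(∅, ∅, [(λw. -1) :: AP])]>
step 6: <S=∅, E={x↦2}, C=[x :: (λw. w) :: AP], D=[(∅, ∅, [(λw. -1) :: AP])]>
step 7: <S=[2], E={x↦2}, C=[(λw. w) :: AP], D=[(∅, ∅, [(λw. -1) :: AP])]>
step 8: <S=[clo(λw. w, {x↦2}) :: 2], E={x↦2}, C=[AP], D=[(∅, ∅, [(λw. -1) :: AP])]>
step 9: <S=∅, E={w↦2, x↦2}, C=[w], D=[(∅, {x↦2}, ∅) :: (∅, ∅, [(λw. -1) :: AP])]>
step 10: <S=[2], E={w↦2, x↦2}, C=∅, D=[(∅, {x↦2}, ∅) :: (∅, ∅, [(λw. -1) :: AP])]>
step 11: <S=[2], E={x↦2}, C=∅, D=[(∅, ∅, [(λw. -1) :: AP])]>
step 12: <S=[2], E=∅, C=[(λw. -1) :: AP], D=∅>
step 13: <S=[clo(λw. -1, ∅) :: 2], E=∅, C=[AP], D=∅>
step 14: <S=∅, E={w↦2}, C=[-1], D=[(∅, ∅, ∅)]>
step 15: <S=[-1], E={w↦2}, C=∅, D=[(∅, ∅, ∅)]>
step 16: <S=[-1], E=∅, C=∅, D=∅>
→ final value -1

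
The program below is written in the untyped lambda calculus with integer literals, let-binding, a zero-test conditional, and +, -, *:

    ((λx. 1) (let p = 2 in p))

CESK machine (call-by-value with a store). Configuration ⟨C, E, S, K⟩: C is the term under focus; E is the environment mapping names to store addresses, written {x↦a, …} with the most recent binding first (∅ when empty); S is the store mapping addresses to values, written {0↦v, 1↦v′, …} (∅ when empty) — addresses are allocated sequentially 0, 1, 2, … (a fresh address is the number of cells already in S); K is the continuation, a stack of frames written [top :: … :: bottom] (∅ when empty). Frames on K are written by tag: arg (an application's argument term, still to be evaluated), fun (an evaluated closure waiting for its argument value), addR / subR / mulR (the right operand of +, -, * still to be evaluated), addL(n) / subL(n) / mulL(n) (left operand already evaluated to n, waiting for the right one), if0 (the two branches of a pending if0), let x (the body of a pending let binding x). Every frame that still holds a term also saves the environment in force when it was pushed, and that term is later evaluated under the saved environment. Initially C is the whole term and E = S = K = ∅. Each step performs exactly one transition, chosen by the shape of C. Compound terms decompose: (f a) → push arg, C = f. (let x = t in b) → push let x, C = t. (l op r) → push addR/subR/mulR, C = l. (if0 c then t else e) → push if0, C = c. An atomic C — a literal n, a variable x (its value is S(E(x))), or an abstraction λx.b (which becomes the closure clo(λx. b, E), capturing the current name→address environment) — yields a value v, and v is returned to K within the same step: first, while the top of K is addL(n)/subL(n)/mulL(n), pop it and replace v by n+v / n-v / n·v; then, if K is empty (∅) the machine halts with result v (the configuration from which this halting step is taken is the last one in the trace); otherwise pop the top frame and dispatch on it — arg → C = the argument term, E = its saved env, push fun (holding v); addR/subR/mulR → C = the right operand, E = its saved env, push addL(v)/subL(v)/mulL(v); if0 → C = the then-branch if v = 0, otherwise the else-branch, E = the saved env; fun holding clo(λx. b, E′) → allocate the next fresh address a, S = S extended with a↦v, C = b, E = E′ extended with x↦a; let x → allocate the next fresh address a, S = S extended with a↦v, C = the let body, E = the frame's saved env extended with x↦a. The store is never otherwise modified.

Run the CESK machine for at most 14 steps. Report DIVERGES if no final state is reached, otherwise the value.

Answer: 1

Machine steps:
t=0: <C=((λx. 1) (let p = 2 in p)), E=∅, S=∅, K=∅>
t=1: <C=(λx. 1), E=∅, S=∅, K=[arg]>
t=2: <C=(let p = 2 in p), E=∅, S=∅, K=[fun]>
t=3: <C=2, E=∅, S=∅, K=[let p :: fun]>
t=4: <C=p, E={p↦0}, S={0↦2}, K=[fun]>
t=5: <C=1, E={x↦1}, S={0↦2, 1↦2}, K=∅>
→ final value 1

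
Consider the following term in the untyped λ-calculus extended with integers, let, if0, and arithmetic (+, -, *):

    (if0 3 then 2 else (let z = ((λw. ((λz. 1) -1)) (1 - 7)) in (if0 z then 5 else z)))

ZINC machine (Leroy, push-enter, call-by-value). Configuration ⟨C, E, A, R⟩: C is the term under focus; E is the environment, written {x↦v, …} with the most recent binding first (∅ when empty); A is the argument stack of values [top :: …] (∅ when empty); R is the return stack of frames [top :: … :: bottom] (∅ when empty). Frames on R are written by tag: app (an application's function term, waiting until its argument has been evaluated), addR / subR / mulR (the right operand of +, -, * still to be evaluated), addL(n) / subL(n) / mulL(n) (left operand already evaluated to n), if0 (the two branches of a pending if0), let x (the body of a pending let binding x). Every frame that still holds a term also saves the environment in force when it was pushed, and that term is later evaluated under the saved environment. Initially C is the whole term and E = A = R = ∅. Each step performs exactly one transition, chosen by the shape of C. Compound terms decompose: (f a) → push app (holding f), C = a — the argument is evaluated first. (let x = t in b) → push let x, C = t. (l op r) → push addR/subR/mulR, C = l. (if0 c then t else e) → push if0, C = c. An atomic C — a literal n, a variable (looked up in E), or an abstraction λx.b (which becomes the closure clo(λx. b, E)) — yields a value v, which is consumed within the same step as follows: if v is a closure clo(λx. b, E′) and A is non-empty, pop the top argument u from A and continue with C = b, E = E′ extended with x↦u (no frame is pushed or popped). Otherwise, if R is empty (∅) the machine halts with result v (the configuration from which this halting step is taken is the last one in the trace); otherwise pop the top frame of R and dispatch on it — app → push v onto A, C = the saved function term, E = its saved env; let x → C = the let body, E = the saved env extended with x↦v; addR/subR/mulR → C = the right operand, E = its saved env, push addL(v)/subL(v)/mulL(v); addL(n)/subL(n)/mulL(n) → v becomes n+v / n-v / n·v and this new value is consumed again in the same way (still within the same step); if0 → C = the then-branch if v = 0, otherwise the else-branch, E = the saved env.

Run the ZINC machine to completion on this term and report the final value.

t=0: ⟨C=(if0 3 then 2 else (let z = ((λw. ((λz. 1) -1)) (1 - 7)) in (if0 z then 5 else z))); E=∅; A=∅; R=∅⟩
t=1: ⟨C=3; E=∅; A=∅; R=[if0]⟩
t=2: ⟨C=(let z = ((λw. ((λz. 1) -1)) (1 - 7)) in (if0 z then 5 else z)); E=∅; A=∅; R=∅⟩
t=3: ⟨C=((λw. ((λz. 1) -1)) (1 - 7)); E=∅; A=∅; R=[let z]⟩
t=4: ⟨C=(1 - 7); E=∅; A=∅; R=[app :: let z]⟩
t=5: ⟨C=1; E=∅; A=∅; R=[subR :: app :: let z]⟩
t=6: ⟨C=7; E=∅; A=∅; R=[subL(1) :: app :: let z]⟩
t=7: ⟨C=(λw. ((λz. 1) -1)); E=∅; A=[-6]; R=[let z]⟩
t=8: ⟨C=((λz. 1) -1); E={w↦-6}; A=∅; R=[let z]⟩
t=9: ⟨C=-1; E={w↦-6}; A=∅; R=[app :: let z]⟩
t=10: ⟨C=(λz. 1); E={w↦-6}; A=[-1]; R=[let z]⟩
t=11: ⟨C=1; E={z↦-1, w↦-6}; A=∅; R=[let z]⟩
t=12: ⟨C=(if0 z then 5 else z); E={z↦1}; A=∅; R=∅⟩
t=13: ⟨C=z; E={z↦1}; A=∅; R=[if0]⟩
t=14: ⟨C=z; E={z↦1}; A=∅; R=∅⟩
→ final value 1

Answer: 1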